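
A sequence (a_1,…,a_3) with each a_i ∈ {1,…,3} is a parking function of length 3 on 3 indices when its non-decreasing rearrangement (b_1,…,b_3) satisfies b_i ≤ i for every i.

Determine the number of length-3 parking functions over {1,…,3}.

16

|PF| = (3−3+1)·(3+1)^(3−1) = 1 · 16 = 16 (Pollak)
Check (3,1,2) → sorted (1,2,3): b_i ≤ i ∀i, a PF.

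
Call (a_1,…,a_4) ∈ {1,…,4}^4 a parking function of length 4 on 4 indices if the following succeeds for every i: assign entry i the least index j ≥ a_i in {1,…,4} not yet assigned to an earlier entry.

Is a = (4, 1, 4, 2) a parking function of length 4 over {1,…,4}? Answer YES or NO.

NO

Order a: b = (1, 2, 4, 4).
  b_1=1 ≤ 1
  b_2=2 ≤ 2
  b_3=4 > 3
  fails at i=3 ⇒ NO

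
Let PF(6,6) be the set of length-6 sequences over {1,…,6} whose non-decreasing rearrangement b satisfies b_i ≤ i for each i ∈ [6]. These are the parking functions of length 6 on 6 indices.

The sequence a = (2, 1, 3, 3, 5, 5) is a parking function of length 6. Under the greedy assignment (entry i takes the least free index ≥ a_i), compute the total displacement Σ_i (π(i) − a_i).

Σπ = 6·7/2 = 21 (π permutes [6]); Σa = 2+1+3+3+5+5 = 19; disp = 21−19 = 2.

2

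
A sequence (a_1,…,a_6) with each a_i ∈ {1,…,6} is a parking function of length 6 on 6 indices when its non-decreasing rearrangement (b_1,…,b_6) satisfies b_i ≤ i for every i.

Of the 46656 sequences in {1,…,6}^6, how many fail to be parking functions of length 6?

#PF = (6−6+1)·(6+1)^(6−1) = 1·16807 = 16807 [KW]
E.g. (5,4,5,6,6,4) → sorted (4,4,5,5,6,6): b_1=4>1, not a PF.
So 46656 − 16807 = 29849 fail.

29849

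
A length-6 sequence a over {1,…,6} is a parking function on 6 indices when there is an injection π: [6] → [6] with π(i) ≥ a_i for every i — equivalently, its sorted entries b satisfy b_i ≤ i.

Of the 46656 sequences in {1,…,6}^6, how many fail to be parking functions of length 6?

|PF(6,6)| = 1·7^5 = 1·16807 = 16807 (Konheim–Weiss)
E.g. (2,3,6,3,3,3) → sorted (2,3,3,3,3,6): b_1=2>1, not a PF.
So 46656 − 16807 = 29849 fail.

29849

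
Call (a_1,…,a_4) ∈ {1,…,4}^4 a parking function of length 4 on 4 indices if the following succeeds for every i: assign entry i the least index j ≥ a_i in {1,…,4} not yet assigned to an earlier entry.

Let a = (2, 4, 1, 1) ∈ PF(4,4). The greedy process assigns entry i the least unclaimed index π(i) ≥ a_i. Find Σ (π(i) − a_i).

Σπ = 10 ({1..4} each once); Σa = 2+4+1+1 = 8; disp = 10−8 = 2.

2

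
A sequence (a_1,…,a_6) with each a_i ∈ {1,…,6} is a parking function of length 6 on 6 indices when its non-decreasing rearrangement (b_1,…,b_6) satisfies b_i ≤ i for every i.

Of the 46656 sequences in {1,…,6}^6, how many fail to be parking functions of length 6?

Count = (6−6+1)·(6+1)^(6−1) = 1×16807 = 16807
Example (2,4,5,6,6,4) → sorted (2,4,4,5,6,6): b_1=2>1, not a PF.
So 46656 − 16807 = 29849 fail.

29849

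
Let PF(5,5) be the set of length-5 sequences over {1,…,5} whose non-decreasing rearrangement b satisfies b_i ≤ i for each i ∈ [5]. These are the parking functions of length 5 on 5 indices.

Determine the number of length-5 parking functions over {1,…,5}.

1296

|PF| = (5−5+1)·(5+1)^(5−1) = 1×1296 = 1296 [KW]
E.g. (2,2,4,1,5) → sorted (1,2,2,4,5): b_i ≤ i ∀i, a PF.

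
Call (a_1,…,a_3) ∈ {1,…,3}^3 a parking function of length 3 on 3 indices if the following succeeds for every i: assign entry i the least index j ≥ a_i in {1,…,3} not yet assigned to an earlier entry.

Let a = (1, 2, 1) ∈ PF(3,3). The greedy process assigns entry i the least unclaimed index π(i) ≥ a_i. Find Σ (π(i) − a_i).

2

Σπ(i) = 1+…+3 = 6; Σa = 1+2+1 = 4; disp = 6−4 = 2.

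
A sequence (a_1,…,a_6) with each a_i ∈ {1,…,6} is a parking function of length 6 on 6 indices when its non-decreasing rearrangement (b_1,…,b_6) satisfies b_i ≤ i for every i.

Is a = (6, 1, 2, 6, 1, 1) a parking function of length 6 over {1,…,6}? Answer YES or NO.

Order a: b = (1, 1, 1, 2, 6, 6).
  b_1=1 ≤ 1
  b_2=1 ≤ 2
  b_3=1 ≤ 3
  b_4=2 ≤ 4
  b_5=6 > 5
  fails at i=5 ⇒ NO

NO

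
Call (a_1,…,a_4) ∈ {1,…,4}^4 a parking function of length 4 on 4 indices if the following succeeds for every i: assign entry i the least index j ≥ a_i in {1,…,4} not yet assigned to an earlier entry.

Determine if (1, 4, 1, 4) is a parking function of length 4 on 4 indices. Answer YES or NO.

Rearranged: b = (1, 1, 4, 4).
  b_1=1 ≤ 1
  b_2=1 ≤ 2
  b_3=4 > 3
  fails at i=3 ⇒ NO

NO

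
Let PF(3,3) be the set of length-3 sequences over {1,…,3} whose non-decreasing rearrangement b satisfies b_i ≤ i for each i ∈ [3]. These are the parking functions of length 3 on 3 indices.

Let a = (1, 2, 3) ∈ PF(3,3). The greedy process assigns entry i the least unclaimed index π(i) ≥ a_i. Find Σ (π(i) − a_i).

Σπ = 6 ({1..3} each once); Σa = 1+2+3 = 6; disp = 6−6 = 0.

0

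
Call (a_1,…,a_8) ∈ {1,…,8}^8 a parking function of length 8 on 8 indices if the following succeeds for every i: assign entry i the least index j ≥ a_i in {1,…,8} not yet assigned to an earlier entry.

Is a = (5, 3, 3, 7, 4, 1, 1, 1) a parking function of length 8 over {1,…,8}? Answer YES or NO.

YES

Order a: b = (1, 1, 1, 3, 3, 4, 5, 7).
  b_1=1 ≤ 1
  b_2=1 ≤ 2
  b_3=1 ≤ 3
  b_4=3 ≤ 4
  b_5=3 ≤ 5
  b_6=4 ≤ 6
  b_7=5 ≤ 7
  b_8=7 ≤ 8
All bounds hold ⇒ YES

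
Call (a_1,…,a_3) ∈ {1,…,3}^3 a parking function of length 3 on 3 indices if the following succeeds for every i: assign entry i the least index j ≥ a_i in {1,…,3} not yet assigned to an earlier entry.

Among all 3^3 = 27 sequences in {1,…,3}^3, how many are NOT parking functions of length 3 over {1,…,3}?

11

Count = (3−3+1)·(3+1)^(3−1) = 1×16 = 16 (Konheim–Weiss)
E.g. (3,3,3) → sorted (3,3,3): b_1=3>1, not a PF.
So 27 − 16 = 11 fail.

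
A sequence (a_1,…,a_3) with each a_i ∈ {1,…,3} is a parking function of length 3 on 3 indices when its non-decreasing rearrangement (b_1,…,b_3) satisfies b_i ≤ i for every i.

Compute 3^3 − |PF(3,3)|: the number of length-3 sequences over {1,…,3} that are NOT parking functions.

11

Count = (3−3+1)·(3+1)^(3−1) = 1·16 = 16
Check (2,2,3) → sorted (2,2,3): b_1=2>1, not a PF.
3^3 − 16 = 27 − 16 = 11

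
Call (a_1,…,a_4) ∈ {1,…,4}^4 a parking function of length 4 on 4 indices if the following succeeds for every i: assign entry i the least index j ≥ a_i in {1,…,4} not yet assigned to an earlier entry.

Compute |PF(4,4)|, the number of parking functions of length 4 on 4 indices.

125

|PF(4,4)| = (5−4)·5^(4−1) = 1 · 125 = 125 (Pollak)
One tuple (1,1,3,2) → sorted (1,1,2,3): b_i ≤ i ∀i, a PF.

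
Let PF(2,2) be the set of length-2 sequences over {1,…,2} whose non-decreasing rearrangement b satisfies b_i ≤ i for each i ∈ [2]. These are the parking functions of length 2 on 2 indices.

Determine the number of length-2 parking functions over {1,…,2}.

3

#PF = (2+1−2)·(2+1)^{2−1} = 1 · 3 = 3 (Pollak)
Example (1,1) → sorted (1,1): b_i ≤ i ∀i, a PF.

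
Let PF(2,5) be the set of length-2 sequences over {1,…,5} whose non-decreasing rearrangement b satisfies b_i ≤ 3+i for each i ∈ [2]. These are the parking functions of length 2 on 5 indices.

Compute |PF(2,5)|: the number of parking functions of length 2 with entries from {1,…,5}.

Count = (5+1−2)·(5+1)^{2−1} = 4×6 = 24 (Pollak)
Example (4,2) → sorted (2,4): b_i ≤ 3+i ∀i, a PF.

24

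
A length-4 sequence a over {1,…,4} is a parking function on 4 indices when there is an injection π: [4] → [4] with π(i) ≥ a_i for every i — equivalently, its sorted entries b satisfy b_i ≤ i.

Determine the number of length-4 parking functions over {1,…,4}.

125

|PF(4,4)| = 1·5^3 = 1 · 125 = 125
E.g. (1,3,1,2) → sorted (1,1,2,3): b_i ≤ i ∀i, a PF.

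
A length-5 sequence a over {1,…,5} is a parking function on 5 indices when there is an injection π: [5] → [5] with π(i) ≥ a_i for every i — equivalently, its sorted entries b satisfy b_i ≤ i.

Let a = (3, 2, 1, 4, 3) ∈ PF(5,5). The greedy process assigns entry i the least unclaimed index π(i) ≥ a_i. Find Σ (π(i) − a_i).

Σπ = 15 ({1..5} each once); Σa = 3+2+1+4+3 = 13; disp = 15−13 = 2.

2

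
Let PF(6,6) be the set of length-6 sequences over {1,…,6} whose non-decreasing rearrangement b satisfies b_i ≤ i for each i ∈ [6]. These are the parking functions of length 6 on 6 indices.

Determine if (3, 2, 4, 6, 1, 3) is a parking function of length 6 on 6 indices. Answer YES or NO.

YES

Sorted: b = (1, 2, 3, 3, 4, 6).
  b_1=1 ≤ 1
  b_2=2 ≤ 2
  b_3=3 ≤ 3
  b_4=3 ≤ 4
  b_5=4 ≤ 5
  b_6=6 ≤ 6
All bounds hold ⇒ YES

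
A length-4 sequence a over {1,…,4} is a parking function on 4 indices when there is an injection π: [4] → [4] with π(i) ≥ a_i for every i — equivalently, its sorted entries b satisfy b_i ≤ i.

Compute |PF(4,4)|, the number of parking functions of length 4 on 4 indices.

125

#PF = (5−4)·5^(4−1) = 1·125 = 125
E.g. (1,1,4,3) → sorted (1,1,3,4): b_i ≤ i ∀i, a PF.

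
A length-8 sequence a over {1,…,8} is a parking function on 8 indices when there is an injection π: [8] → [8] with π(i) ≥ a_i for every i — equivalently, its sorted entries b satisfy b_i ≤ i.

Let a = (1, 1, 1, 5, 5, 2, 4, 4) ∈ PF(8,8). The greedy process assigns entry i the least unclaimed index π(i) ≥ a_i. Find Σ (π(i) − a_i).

13

Σπ = 36 ({1..8} each once); Σa = 1+1+1+5+5+2+4+4 = 23; disp = 36−23 = 13.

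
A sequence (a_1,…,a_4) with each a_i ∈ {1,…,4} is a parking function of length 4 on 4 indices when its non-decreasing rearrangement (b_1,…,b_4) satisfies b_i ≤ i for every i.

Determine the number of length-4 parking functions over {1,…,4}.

125

|PF(4,4)| = (4+1−4)·(4+1)^{4−1} = 1·125 = 125 (Pollak)
One tuple (4,1,3,1) → sorted (1,1,3,4): b_i ≤ i ∀i, a PF.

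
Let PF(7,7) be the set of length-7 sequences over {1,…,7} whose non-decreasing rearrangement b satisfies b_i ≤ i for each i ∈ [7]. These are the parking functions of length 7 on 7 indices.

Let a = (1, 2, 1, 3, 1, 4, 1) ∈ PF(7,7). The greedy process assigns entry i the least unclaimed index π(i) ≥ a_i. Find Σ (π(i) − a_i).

15

Σπ(i) = 1+…+7 = 28; Σa = 1+2+1+3+1+4+1 = 13; disp = 28−13 = 15.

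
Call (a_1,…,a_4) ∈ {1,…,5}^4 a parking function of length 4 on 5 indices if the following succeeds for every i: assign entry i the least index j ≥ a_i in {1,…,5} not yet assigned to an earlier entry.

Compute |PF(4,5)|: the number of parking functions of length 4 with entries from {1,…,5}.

432

#PF = (5+1−4)·(5+1)^{4−1} = 2×216 = 432 (Konheim–Weiss)
One tuple (2,3,5,1) → sorted (1,2,3,5): b_i ≤ 1+i ∀i, a PF.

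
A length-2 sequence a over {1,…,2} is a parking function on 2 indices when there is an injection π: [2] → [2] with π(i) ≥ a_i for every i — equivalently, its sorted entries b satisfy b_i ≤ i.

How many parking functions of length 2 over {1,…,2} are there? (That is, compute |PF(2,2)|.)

3

|PF| = (3−2)·3^(2−1) = 1 · 3 = 3 (Konheim–Weiss)
E.g. (2,1) → sorted (1,2): b_i ≤ i ∀i, a PF.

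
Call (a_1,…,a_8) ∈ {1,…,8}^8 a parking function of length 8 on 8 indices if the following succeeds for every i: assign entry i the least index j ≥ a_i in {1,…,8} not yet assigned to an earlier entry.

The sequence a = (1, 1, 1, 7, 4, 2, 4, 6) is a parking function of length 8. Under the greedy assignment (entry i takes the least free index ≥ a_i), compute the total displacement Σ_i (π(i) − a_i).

10

Σπ = 8·9/2 = 36 (π permutes [8]); Σa = 1+1+1+7+4+2+4+6 = 26; disp = 36−26 = 10.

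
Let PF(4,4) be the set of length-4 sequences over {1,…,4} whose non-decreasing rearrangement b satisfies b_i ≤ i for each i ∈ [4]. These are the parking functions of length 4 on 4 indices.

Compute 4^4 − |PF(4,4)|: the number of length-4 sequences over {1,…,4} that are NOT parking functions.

|PF(4,4)| = (5−4)·5^(4−1) = 1·125 = 125 [KW]
Check (2,3,2,2) → sorted (2,2,2,3): b_1=2>1, not a PF.
4^4 − 125 = 256 − 125 = 131

131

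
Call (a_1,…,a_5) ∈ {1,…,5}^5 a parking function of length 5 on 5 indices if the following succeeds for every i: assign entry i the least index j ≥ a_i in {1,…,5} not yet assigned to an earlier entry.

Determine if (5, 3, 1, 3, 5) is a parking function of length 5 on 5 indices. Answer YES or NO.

NO

Order a: b = (1, 3, 3, 5, 5).
  b_1=1 ≤ 1
  b_2=3 > 2
  fails at i=2 ⇒ NO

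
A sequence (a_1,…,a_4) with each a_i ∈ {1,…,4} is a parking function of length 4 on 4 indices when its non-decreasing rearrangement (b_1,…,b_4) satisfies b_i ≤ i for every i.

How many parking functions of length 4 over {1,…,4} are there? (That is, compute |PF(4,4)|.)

125

|PF| = (5−4)·5^(4−1) = 1 · 125 = 125 (Pollak)
Check (3,1,3,1) → sorted (1,1,3,3): b_i ≤ i ∀i, a PF.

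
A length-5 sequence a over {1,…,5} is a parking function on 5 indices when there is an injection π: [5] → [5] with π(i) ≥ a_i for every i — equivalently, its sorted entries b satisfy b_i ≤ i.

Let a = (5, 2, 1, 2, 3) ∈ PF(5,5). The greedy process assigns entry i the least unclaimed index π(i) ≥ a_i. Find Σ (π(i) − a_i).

2

Σπ(i) = 1+…+5 = 15; Σa = 5+2+1+2+3 = 13; disp = 15−13 = 2.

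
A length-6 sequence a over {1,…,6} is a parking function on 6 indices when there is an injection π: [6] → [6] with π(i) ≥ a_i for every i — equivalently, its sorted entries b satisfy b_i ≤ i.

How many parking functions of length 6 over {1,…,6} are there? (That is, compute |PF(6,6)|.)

#PF = (7−6)·7^(6−1) = 1·16807 = 16807 [KW]
Example (1,4,1,1,2,4) → sorted (1,1,1,2,4,4): b_i ≤ i ∀i, a PF.

16807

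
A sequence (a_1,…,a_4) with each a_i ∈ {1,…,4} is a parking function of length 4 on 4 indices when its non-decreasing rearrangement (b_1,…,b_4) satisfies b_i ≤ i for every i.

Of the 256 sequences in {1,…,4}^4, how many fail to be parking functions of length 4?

|PF(4,4)| = (5−4)·5^(4−1) = 1×125 = 125 (Pollak)
Example (4,3,4,4) → sorted (3,4,4,4): b_1=3>1, not a PF.
Total 256; non-PF = 256−125 = 131

131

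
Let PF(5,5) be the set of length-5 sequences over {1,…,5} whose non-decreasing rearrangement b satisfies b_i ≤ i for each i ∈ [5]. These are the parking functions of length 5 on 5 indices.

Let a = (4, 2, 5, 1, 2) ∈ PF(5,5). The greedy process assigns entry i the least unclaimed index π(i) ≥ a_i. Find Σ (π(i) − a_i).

1

Σπ = 15 ({1..5} each once); Σa = 4+2+5+1+2 = 14; disp = 15−14 = 1.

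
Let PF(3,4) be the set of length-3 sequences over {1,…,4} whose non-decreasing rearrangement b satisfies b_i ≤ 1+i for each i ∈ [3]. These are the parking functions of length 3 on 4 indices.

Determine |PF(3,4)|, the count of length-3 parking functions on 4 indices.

50

|PF(3,4)| = 2·5^2 = 2·25 = 50
Example (2,3,2) → sorted (2,2,3): b_i ≤ 1+i ∀i, a PF.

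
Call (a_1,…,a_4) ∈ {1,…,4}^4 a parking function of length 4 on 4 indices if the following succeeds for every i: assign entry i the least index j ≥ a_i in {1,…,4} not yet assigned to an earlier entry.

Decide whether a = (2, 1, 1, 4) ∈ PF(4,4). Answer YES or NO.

YES

Rearranged: b = (1, 1, 2, 4).
  b_1=1 ≤ 1
  b_2=1 ≤ 2
  b_3=2 ≤ 3
  b_4=4 ≤ 4
All bounds hold ⇒ YES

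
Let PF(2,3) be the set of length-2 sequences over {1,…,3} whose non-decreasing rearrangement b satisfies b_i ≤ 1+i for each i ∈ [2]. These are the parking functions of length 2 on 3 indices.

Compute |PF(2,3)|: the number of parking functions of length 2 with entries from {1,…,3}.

8

|PF(2,3)| = (3+1−2)·(3+1)^{2−1} = 2×4 = 8 [KW]
E.g. (1,3) → sorted (1,3): b_i ≤ 1+i ∀i, a PF.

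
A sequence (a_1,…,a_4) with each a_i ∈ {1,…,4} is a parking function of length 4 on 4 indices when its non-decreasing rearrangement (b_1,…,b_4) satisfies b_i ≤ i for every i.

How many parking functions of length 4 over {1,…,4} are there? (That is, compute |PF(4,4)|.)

|PF| = (5−4)·5^(4−1) = 1 · 125 = 125 (Pollak)
E.g. (4,1,2,3) → sorted (1,2,3,4): b_i ≤ i ∀i, a PF.

125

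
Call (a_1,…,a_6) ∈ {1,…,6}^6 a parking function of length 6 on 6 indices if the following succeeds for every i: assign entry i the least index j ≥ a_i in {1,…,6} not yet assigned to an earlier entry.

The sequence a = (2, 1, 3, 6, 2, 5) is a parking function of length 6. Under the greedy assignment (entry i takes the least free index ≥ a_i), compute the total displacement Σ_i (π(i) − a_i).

2

Σπ(i) = 1+…+6 = 21; Σa = 2+1+3+6+2+5 = 19; disp = 21−19 = 2.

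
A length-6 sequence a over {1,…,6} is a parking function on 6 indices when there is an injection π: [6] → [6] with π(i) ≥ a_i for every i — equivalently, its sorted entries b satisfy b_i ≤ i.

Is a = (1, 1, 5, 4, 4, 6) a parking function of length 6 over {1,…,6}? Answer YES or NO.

NO

Rearranged: b = (1, 1, 4, 4, 5, 6).
  b_1=1 ≤ 1
  b_2=1 ≤ 2
  b_3=4 > 3
  fails at i=3 ⇒ NO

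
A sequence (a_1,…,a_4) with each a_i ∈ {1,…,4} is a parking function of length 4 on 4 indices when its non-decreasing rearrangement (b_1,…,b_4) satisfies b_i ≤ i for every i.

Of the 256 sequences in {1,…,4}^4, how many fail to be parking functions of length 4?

#PF = (4+1−4)·(4+1)^{4−1} = 1·125 = 125 [KW]
One tuple (2,3,2,4) → sorted (2,2,3,4): b_1=2>1, not a PF.
So 256 − 125 = 131 fail.

131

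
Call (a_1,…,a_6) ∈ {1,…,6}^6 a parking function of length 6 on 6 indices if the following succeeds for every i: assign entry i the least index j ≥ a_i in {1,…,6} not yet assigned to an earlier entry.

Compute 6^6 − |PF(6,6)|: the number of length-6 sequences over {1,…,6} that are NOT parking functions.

|PF(6,6)| = (6+1−6)·(6+1)^{6−1} = 1 · 16807 = 16807 [KW]
E.g. (3,2,2,4,3,6) → sorted (2,2,3,3,4,6): b_1=2>1, not a PF.
So 46656 − 16807 = 29849 fail.

29849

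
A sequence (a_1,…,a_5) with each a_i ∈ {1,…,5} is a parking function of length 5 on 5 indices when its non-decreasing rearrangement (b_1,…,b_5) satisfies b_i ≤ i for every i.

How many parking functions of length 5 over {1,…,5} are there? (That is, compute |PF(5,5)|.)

1296

|PF| = (6−5)·6^(5−1) = 1·1296 = 1296 (Pollak)
One tuple (2,3,1,1,1) → sorted (1,1,1,2,3): b_i ≤ i ∀i, a PF.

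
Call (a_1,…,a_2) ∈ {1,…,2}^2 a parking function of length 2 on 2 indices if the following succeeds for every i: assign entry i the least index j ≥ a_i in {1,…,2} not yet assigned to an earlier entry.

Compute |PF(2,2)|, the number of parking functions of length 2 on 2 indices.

|PF(2,2)| = (3−2)·3^(2−1) = 1×3 = 3 (Konheim–Weiss)
E.g. (2,1) → sorted (1,2): b_i ≤ i ∀i, a PF.

3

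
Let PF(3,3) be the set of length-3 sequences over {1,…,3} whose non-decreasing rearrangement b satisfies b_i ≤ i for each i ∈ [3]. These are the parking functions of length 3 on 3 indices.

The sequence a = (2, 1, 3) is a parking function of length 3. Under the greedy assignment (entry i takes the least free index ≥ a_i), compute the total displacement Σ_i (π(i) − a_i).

0

Σπ = 3·4/2 = 6 (π permutes [3]); Σa = 2+1+3 = 6; disp = 6−6 = 0.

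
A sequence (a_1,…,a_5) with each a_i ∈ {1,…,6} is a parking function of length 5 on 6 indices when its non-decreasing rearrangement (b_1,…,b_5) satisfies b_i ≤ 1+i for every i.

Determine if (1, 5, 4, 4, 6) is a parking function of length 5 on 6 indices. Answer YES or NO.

Rearranged: b = (1, 4, 4, 5, 6).
  b_1=1 ≤ 2
  b_2=4 > 3
  fails at i=2 ⇒ NO

NO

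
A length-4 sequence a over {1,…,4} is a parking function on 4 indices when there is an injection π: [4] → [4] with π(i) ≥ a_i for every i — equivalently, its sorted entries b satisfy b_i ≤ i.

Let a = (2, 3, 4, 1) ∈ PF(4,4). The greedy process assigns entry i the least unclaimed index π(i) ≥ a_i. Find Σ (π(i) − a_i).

Σπ = 10 ({1..4} each once); Σa = 2+3+4+1 = 10; disp = 10−10 = 0.

0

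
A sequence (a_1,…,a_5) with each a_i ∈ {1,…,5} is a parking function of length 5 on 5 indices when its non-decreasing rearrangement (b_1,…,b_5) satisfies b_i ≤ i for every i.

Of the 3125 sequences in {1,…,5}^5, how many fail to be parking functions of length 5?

|PF| = (5−5+1)·(5+1)^(5−1) = 1×1296 = 1296 (Konheim–Weiss)
Example (5,5,3,4,4) → sorted (3,4,4,5,5): b_1=3>1, not a PF.
So 3125 − 1296 = 1829 fail.

1829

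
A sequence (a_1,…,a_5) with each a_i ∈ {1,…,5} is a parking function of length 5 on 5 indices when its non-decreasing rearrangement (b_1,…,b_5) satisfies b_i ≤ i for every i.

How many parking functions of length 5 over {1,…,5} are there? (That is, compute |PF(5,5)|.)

1296

|PF(5,5)| = (6−5)·6^(5−1) = 1×1296 = 1296
Check (1,2,4,3,2) → sorted (1,2,2,3,4): b_i ≤ i ∀i, a PF.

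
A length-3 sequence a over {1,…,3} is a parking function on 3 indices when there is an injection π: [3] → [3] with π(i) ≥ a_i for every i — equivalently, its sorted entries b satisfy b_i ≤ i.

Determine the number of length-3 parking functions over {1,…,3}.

16

|PF(3,3)| = (3+1−3)·(3+1)^{3−1} = 1×16 = 16 [KW]
Check (3,1,1) → sorted (1,1,3): b_i ≤ i ∀i, a PF.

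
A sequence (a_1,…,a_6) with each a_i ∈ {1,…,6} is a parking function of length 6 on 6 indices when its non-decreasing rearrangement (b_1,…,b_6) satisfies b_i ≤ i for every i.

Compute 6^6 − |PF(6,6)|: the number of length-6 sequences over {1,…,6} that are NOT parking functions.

#PF = (6+1−6)·(6+1)^{6−1} = 1×16807 = 16807
One tuple (4,4,4,5,5,3) → sorted (3,4,4,4,5,5): b_1=3>1, not a PF.
6^6 − 16807 = 46656 − 16807 = 29849

29849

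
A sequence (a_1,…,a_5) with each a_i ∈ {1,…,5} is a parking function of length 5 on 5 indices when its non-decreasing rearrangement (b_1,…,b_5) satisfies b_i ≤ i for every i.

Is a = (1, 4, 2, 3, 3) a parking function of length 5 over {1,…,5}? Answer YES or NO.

Order a: b = (1, 2, 3, 3, 4).
  b_1=1 ≤ 1
  b_2=2 ≤ 2
  b_3=3 ≤ 3
  b_4=3 ≤ 4
  b_5=4 ≤ 5
All bounds hold ⇒ YES

YES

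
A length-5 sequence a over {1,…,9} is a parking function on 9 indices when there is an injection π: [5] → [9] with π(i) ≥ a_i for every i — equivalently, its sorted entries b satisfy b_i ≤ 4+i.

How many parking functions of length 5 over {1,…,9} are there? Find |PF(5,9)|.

50000

#PF = (10−5)·10^(5−1) = 5 · 10000 = 50000 (Konheim–Weiss)
E.g. (8,4,3,2,5) → sorted (2,3,4,5,8): b_i ≤ 4+i ∀i, a PF.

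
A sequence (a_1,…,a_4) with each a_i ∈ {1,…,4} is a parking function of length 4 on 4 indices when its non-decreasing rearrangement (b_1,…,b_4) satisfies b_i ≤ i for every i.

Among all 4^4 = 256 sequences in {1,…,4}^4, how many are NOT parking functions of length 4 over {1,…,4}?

131

#PF = (5−4)·5^(4−1) = 1×125 = 125 (Pollak)
One tuple (3,3,4,2) → sorted (2,3,3,4): b_1=2>1, not a PF.
4^4 − 125 = 256 − 125 = 131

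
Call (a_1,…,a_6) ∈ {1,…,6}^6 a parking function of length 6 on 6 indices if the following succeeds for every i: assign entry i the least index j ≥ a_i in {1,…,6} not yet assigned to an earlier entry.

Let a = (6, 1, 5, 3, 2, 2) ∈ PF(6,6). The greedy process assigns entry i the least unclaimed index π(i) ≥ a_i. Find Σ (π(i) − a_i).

Σπ = 6·7/2 = 21 (π permutes [6]); Σa = 6+1+5+3+2+2 = 19; disp = 21−19 = 2.

2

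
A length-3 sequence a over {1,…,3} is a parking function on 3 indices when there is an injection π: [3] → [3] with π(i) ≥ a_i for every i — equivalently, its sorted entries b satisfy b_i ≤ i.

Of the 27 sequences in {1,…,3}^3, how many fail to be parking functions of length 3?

Count = (3−3+1)·(3+1)^(3−1) = 1 · 16 = 16
One tuple (2,3,2) → sorted (2,2,3): b_1=2>1, not a PF.
So 27 − 16 = 11 fail.

11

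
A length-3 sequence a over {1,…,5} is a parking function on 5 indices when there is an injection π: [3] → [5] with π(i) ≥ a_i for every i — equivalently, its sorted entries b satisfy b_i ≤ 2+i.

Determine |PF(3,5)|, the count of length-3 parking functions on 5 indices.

108

Count = (5−3+1)·(5+1)^(3−1) = 3·36 = 108 [KW]
One tuple (3,2,3) → sorted (2,3,3): b_i ≤ 2+i ∀i, a PF.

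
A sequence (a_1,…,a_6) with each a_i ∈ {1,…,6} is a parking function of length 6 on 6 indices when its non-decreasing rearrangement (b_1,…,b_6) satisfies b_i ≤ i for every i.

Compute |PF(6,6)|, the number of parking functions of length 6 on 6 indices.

#PF = (6+1−6)·(6+1)^{6−1} = 1×16807 = 16807
Check (2,1,1,4,1,1) → sorted (1,1,1,1,2,4): b_i ≤ i ∀i, a PF.

16807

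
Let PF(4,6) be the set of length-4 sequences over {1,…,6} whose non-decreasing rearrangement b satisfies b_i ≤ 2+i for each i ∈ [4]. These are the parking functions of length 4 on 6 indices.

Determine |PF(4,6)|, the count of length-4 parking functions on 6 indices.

1029

Count = 3·7^3 = 3·343 = 1029 [KW]
Example (1,4,5,6) → sorted (1,4,5,6): b_i ≤ 2+i ∀i, a PF.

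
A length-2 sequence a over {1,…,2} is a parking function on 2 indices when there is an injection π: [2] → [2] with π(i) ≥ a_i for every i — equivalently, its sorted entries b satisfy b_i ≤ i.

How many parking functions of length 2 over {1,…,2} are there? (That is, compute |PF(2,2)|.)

|PF(2,2)| = 1·3^1 = 1·3 = 3 (Pollak)
E.g. (1,1) → sorted (1,1): b_i ≤ i ∀i, a PF.

3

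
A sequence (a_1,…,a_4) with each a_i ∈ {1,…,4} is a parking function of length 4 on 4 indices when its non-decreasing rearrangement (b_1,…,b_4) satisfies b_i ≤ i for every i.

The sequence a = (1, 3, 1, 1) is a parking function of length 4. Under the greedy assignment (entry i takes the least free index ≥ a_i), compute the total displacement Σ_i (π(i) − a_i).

Σπ = 10 ({1..4} each once); Σa = 1+3+1+1 = 6; disp = 10−6 = 4.

4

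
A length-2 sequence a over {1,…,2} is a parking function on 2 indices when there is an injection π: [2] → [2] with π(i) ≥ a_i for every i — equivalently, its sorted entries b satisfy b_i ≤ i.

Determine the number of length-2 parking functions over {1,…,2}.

3

|PF| = (3−2)·3^(2−1) = 1 · 3 = 3 (Konheim–Weiss)
Check (1,2) → sorted (1,2): b_i ≤ i ∀i, a PF.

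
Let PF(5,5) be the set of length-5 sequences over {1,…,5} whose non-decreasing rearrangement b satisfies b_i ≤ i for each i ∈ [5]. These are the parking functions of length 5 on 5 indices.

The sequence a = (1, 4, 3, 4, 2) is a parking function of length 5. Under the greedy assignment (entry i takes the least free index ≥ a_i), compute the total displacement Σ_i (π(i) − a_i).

1

Σπ = 15 ({1..5} each once); Σa = 1+4+3+4+2 = 14; disp = 15−14 = 1.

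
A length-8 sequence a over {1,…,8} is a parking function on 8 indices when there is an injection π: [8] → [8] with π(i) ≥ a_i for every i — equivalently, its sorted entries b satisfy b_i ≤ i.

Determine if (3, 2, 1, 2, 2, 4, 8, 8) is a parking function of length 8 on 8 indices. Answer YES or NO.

Rearranged: b = (1, 2, 2, 2, 3, 4, 8, 8).
  b_1=1 ≤ 1
  b_2=2 ≤ 2
  b_3=2 ≤ 3
  b_4=2 ≤ 4
  b_5=3 ≤ 5
  b_6=4 ≤ 6
  b_7=8 > 7
  fails at i=7 ⇒ NO

NO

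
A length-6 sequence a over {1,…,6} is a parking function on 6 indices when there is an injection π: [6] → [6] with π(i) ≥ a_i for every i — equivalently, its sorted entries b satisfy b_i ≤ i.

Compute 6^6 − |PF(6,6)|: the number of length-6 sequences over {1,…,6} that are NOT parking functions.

29849

|PF(6,6)| = (6−6+1)·(6+1)^(6−1) = 1 · 16807 = 16807
Example (6,3,3,6,5,4) → sorted (3,3,4,5,6,6): b_1=3>1, not a PF.
So 46656 − 16807 = 29849 fail.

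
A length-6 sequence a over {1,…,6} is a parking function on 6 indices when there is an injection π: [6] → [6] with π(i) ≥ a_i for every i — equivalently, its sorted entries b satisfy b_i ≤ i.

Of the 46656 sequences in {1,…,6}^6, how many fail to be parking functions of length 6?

29849

|PF| = (7−6)·7^(6−1) = 1·16807 = 16807 (Pollak)
E.g. (5,1,6,2,6,3) → sorted (1,2,3,5,6,6): b_4=5>4, not a PF.
So 46656 − 16807 = 29849 fail.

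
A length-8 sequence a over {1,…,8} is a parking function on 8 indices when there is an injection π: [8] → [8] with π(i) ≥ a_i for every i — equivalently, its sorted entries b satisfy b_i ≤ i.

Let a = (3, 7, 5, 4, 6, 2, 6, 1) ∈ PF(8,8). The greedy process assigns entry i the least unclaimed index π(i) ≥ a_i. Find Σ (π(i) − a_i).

Σπ(i) = 1+…+8 = 36; Σa = 3+7+5+4+6+2+6+1 = 34; disp = 36−34 = 2.

2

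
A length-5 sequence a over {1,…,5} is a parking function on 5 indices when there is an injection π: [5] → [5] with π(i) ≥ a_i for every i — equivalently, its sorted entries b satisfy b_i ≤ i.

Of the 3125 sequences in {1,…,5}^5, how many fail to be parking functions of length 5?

|PF| = (5+1−5)·(5+1)^{5−1} = 1 · 1296 = 1296
E.g. (4,3,5,5,2) → sorted (2,3,4,5,5): b_1=2>1, not a PF.
So 3125 − 1296 = 1829 fail.

1829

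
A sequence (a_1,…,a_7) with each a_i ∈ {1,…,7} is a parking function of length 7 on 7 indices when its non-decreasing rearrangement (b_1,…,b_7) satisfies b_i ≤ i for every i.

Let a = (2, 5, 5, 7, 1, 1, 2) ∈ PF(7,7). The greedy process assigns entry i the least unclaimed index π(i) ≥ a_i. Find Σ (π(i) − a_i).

Σπ(i) = 1+…+7 = 28; Σa = 2+5+5+7+1+1+2 = 23; disp = 28−23 = 5.

5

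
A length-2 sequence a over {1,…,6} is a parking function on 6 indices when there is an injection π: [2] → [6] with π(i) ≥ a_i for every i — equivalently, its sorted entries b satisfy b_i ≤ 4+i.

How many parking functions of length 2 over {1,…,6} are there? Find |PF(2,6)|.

35

|PF| = (6+1−2)·(6+1)^{2−1} = 5·7 = 35 [KW]
Check (5,1) → sorted (1,5): b_i ≤ 4+i ∀i, a PF.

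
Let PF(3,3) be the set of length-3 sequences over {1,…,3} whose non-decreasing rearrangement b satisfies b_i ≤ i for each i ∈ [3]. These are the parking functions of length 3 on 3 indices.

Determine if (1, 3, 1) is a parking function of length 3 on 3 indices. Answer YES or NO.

YES

Rearranged: b = (1, 1, 3).
  b_1=1 ≤ 1
  b_2=1 ≤ 2
  b_3=3 ≤ 3
All bounds hold ⇒ YES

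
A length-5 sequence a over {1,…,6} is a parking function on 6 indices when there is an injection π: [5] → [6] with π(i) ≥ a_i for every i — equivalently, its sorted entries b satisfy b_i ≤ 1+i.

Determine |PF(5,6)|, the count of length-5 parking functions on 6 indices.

4802

#PF = (6−5+1)·(6+1)^(5−1) = 2×2401 = 4802 (Konheim–Weiss)
Example (6,4,4,3,2) → sorted (2,3,4,4,6): b_i ≤ 1+i ∀i, a PF.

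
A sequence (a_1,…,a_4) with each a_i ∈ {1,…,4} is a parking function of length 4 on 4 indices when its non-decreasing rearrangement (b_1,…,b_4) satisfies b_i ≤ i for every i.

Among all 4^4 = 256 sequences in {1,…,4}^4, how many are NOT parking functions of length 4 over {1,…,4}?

|PF| = (4+1−4)·(4+1)^{4−1} = 1·125 = 125 (Pollak)
Example (3,4,2,4) → sorted (2,3,4,4): b_1=2>1, not a PF.
So 256 − 125 = 131 fail.

131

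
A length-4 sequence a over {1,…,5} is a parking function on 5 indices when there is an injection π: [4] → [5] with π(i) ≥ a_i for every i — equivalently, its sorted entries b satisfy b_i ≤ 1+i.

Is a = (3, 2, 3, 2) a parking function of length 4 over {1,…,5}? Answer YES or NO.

Rearranged: b = (2, 2, 3, 3).
  b_1=2 ≤ 2
  b_2=2 ≤ 3
  b_3=3 ≤ 4
  b_4=3 ≤ 5
All bounds hold ⇒ YES

YES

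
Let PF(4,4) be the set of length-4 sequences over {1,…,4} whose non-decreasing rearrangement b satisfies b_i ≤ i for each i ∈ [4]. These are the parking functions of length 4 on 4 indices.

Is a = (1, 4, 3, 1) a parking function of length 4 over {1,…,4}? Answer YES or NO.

Order a: b = (1, 1, 3, 4).
  b_1=1 ≤ 1
  b_2=1 ≤ 2
  b_3=3 ≤ 3
  b_4=4 ≤ 4
All bounds hold ⇒ YES

YES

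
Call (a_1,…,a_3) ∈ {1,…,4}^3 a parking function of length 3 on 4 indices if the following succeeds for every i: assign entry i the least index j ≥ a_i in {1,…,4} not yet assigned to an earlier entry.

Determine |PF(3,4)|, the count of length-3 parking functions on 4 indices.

50

Count = (4−3+1)·(4+1)^(3−1) = 2 · 25 = 50 [KW]
Check (2,1,4) → sorted (1,2,4): b_i ≤ 1+i ∀i, a PF.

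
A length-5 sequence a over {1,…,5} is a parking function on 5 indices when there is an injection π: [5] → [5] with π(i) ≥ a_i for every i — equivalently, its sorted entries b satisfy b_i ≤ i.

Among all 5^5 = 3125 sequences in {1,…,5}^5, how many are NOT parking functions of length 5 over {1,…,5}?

|PF| = (6−5)·6^(5−1) = 1×1296 = 1296
Check (4,3,5,1,5) → sorted (1,3,4,5,5): b_2=3>2, not a PF.
So 3125 − 1296 = 1829 fail.

1829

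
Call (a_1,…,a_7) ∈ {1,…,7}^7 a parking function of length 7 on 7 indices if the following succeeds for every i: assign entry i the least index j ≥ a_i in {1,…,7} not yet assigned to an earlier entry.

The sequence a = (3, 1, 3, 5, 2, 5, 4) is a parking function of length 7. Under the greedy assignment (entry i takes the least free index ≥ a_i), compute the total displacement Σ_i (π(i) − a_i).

5

Σπ = 28 ({1..7} each once); Σa = 3+1+3+5+2+5+4 = 23; disp = 28−23 = 5.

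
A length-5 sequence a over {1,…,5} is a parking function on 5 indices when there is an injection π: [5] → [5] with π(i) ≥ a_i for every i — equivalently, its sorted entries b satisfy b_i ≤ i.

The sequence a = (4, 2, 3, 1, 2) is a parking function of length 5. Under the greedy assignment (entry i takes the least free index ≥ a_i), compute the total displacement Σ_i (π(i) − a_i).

3

Σπ(i) = 1+…+5 = 15; Σa = 4+2+3+1+2 = 12; disp = 15−12 = 3.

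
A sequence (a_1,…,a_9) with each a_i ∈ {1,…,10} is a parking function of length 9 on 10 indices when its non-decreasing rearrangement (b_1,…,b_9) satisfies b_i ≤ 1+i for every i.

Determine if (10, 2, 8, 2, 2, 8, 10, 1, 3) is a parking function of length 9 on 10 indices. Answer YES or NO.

NO

Sorted: b = (1, 2, 2, 2, 3, 8, 8, 10, 10).
  b_1=1 ≤ 2
  b_2=2 ≤ 3
  b_3=2 ≤ 4
  b_4=2 ≤ 5
  b_5=3 ≤ 6
  b_6=8 > 7
  fails at i=6 ⇒ NO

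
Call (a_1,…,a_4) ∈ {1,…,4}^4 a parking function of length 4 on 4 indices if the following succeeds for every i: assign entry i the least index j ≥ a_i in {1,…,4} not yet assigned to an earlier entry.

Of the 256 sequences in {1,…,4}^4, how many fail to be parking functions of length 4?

|PF| = (4+1−4)·(4+1)^{4−1} = 1 · 125 = 125 (Konheim–Weiss)
Check (2,2,4,4) → sorted (2,2,4,4): b_1=2>1, not a PF.
So 256 − 125 = 131 fail.

131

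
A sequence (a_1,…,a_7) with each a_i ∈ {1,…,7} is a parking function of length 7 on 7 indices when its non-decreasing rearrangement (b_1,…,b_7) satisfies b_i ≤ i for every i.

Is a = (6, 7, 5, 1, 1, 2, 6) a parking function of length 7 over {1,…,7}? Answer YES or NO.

Sorted: b = (1, 1, 2, 5, 6, 6, 7).
  b_1=1 ≤ 1
  b_2=1 ≤ 2
  b_3=2 ≤ 3
  b_4=5 > 4
  fails at i=4 ⇒ NO

NO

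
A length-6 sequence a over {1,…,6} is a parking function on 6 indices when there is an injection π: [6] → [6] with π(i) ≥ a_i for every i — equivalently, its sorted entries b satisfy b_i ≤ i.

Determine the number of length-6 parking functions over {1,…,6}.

16807

|PF(6,6)| = 1·7^5 = 1·16807 = 16807
E.g. (3,2,1,5,6,1) → sorted (1,1,2,3,5,6): b_i ≤ i ∀i, a PF.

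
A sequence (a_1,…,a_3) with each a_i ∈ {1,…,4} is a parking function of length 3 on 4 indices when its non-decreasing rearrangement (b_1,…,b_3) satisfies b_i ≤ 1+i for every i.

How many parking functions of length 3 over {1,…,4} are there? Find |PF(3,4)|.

|PF| = 2·5^2 = 2 · 25 = 50 (Konheim–Weiss)
One tuple (1,3,2) → sorted (1,2,3): b_i ≤ 1+i ∀i, a PF.

50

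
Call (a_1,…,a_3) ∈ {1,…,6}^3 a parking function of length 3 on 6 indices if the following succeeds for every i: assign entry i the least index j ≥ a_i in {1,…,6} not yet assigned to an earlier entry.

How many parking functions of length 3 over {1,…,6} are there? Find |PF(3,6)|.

#PF = 4·7^2 = 4 · 49 = 196
Check (2,4,2) → sorted (2,2,4): b_i ≤ 3+i ∀i, a PF.

196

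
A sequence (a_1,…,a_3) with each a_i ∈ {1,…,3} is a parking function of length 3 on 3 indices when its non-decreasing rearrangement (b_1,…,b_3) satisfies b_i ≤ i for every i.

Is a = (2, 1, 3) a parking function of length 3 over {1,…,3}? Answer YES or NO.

YES

Sorted: b = (1, 2, 3).
  b_1=1 ≤ 1
  b_2=2 ≤ 2
  b_3=3 ≤ 3
All bounds hold ⇒ YES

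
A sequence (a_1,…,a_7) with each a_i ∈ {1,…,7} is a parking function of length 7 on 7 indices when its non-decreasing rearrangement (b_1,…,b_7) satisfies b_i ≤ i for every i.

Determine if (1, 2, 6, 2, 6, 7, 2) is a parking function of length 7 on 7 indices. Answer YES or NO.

Sorted: b = (1, 2, 2, 2, 6, 6, 7).
  b_1=1 ≤ 1
  b_2=2 ≤ 2
  b_3=2 ≤ 3
  b_4=2 ≤ 4
  b_5=6 > 5
  fails at i=5 ⇒ NO

NO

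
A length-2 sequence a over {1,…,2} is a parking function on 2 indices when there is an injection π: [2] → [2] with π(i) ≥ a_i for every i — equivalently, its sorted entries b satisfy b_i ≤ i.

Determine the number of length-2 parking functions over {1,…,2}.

3

|PF| = 1·3^1 = 1 · 3 = 3
Check (2,1) → sorted (1,2): b_i ≤ i ∀i, a PF.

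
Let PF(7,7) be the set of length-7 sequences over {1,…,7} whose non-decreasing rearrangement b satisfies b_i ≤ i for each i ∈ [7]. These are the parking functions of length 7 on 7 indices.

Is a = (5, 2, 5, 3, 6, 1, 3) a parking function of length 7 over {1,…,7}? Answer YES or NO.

YES

Order a: b = (1, 2, 3, 3, 5, 5, 6).
  b_1=1 ≤ 1
  b_2=2 ≤ 2
  b_3=3 ≤ 3
  b_4=3 ≤ 4
  b_5=5 ≤ 5
  b_6=5 ≤ 6
  b_7=6 ≤ 7
All bounds hold ⇒ YES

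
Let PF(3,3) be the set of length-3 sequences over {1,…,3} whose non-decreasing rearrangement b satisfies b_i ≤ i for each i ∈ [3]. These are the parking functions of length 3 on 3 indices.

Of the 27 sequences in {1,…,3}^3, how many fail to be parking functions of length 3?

11

|PF| = 1·4^2 = 1 · 16 = 16
Check (3,2,3) → sorted (2,3,3): b_1=2>1, not a PF.
So 27 − 16 = 11 fail.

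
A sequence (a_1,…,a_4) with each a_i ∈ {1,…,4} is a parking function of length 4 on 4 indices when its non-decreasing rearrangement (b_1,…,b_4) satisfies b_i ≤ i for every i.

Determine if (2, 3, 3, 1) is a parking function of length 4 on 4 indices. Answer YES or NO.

YES

Rearranged: b = (1, 2, 3, 3).
  b_1=1 ≤ 1
  b_2=2 ≤ 2
  b_3=3 ≤ 3
  b_4=3 ≤ 4
All bounds hold ⇒ YES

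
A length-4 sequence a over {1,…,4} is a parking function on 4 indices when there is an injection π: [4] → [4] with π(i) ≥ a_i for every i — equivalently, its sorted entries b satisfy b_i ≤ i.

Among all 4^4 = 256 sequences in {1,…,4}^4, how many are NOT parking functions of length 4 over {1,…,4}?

|PF| = (4+1−4)·(4+1)^{4−1} = 1 · 125 = 125 [KW]
Example (2,2,4,2) → sorted (2,2,2,4): b_1=2>1, not a PF.
Total 256; non-PF = 256−125 = 131

131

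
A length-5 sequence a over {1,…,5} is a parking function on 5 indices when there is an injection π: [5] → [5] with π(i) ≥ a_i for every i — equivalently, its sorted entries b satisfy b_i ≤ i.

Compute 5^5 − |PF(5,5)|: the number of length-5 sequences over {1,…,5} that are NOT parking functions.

1829

Count = (6−5)·6^(5−1) = 1×1296 = 1296 (Pollak)
E.g. (2,4,5,3,5) → sorted (2,3,4,5,5): b_1=2>1, not a PF.
Total 3125; non-PF = 3125−1296 = 1829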